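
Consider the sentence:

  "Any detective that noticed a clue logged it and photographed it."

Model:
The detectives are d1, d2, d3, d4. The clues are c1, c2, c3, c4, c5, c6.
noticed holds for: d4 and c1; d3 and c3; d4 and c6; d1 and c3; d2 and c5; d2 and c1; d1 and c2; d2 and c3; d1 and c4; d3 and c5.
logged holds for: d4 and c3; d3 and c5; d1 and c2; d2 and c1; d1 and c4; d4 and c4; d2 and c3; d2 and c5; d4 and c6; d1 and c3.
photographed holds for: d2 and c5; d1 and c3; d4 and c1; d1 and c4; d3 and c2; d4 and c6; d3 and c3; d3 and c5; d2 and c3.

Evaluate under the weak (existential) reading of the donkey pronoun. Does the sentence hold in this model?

True

"it" takes "a clue" as antecedent — a donkey pronoun bound across the clause boundary.
Weak reading: every detective d with some noticed-clue has at least one noticed-clue c such that logged(d,c) ∧ photographed(d,c).
Per detective: d1:✓  d2:✓  d3:✓  d4:✓
Every detective in the restrictor has a witness.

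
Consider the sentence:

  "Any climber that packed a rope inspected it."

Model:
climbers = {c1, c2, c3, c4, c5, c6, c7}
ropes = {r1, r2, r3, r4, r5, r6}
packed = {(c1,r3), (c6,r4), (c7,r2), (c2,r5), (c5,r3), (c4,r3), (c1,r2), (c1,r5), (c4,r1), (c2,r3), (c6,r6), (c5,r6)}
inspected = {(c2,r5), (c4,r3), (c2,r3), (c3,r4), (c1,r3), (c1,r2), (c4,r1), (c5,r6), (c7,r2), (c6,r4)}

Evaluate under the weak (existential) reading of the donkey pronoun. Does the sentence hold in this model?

True

"it" takes "a rope" as antecedent — a donkey pronoun bound across the clause boundary.
Weak reading: every climber c with some packed-rope has at least one packed-rope r such that inspected(c,r).
Per climber: c1:✓  c2:✓  c4:✓  c5:✓  c6:✓  c7:✓
Every climber in the restrictor has a witness.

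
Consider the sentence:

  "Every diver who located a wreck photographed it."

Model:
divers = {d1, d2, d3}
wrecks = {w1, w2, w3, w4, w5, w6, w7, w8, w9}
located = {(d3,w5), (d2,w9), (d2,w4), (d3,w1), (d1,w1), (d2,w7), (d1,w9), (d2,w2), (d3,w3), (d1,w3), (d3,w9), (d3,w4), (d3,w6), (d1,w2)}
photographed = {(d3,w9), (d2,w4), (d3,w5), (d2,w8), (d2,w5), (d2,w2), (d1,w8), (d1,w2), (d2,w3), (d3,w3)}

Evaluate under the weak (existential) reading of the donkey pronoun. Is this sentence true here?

"it" takes "a wreck" as antecedent — a donkey pronoun bound across the clause boundary.
Weak reading: every diver d with some located-wreck has at least one located-wreck w such that photographed(d,w).
Per diver: d1:✓  d2:✓  d3:✓
Every diver in the restrictor has a witness.

True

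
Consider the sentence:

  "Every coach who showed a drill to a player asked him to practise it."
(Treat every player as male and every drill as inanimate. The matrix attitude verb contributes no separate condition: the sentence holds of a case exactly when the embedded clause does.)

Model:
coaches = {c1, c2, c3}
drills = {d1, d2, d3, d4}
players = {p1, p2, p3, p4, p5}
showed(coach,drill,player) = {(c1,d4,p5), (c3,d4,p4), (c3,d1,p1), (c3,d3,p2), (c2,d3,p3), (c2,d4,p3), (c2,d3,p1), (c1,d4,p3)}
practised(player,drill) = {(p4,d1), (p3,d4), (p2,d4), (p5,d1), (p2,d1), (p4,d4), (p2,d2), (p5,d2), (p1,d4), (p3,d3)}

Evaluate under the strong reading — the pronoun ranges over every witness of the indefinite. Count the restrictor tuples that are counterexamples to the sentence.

"him" takes "a player" as antecedent and "it" takes "a drill"; both are donkey pronouns co-varying with the restrictor.
Strong reading: for every (c,d,p) with showed(c,d,p), practised(p,d).
Restrictor triples: (c1,d4,p3)→practised(p3,d4) ✓  (c1,d4,p5)→practised(p5,d4) ✗  (c2,d3,p1)→practised(p1,d3) ✗  (c2,d3,p3)→practised(p3,d3) ✓  (c2,d4,p3)→practised(p3,d4) ✓  (c3,d1,p1)→practised(p1,d1) ✗  (c3,d3,p2)→practised(p2,d3) ✗  (c3,d4,p4)→practised(p4,d4) ✓
Counterexamples (restrictor triples failing the scope): 4.

4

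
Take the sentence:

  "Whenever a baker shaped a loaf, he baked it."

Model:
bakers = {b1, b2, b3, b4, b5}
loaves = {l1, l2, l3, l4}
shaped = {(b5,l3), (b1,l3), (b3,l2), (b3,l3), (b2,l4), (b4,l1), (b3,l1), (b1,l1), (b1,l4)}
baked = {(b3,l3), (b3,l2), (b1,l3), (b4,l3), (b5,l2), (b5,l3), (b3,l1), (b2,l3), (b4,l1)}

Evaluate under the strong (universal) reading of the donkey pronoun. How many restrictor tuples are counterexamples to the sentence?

"it" takes "a loaf" as antecedent — a donkey pronoun bound across the clause boundary.
Strong reading: for every (b,l) with shaped(b,l), baked(b,l).
Restrictor pairs: (b1,l1) ✗  (b1,l3) ✓  (b1,l4) ✗  (b2,l4) ✗  (b3,l1) ✓  (b3,l2) ✓  (b3,l3) ✓  (b4,l1) ✓  (b5,l3) ✓
Counterexamples (restrictor pairs failing the scope): 3.

3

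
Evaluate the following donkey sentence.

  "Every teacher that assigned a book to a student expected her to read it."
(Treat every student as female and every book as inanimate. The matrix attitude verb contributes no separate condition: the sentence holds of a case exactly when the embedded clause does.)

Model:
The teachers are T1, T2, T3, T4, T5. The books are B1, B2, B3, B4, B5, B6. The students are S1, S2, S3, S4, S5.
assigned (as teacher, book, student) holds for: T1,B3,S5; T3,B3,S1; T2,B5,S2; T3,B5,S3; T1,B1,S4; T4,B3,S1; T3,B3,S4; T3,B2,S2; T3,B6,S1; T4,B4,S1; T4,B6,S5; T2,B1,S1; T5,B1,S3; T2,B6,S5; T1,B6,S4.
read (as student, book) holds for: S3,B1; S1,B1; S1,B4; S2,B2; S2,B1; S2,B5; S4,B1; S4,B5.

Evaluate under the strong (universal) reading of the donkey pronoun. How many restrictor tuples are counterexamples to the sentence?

9

"her" takes "a student" as antecedent and "it" takes "a book"; both are donkey pronouns co-varying with the restrictor.
Strong reading: for every (t,b,s) with assigned(t,b,s), read(s,b).
Restrictor triples: (T1,B1,S4)→read(S4,B1) ✓  (T1,B3,S5)→read(S5,B3) ✗  (T1,B6,S4)→read(S4,B6) ✗  (T2,B1,S1)→read(S1,B1) ✓  (T2,B5,S2)→read(S2,B5) ✓  (T2,B6,S5)→read(S5,B6) ✗  (T3,B2,S2)→read(S2,B2) ✓  (T3,B3,S1)→read(S1,B3) ✗  (T3,B3,S4)→read(S4,B3) ✗  (T3,B5,S3)→read(S3,B5) ✗  (T3,B6,S1)→read(S1,B6) ✗  (T4,B3,S1)→read(S1,B3) ✗  (T4,B4,S1)→read(S1,B4) ✓  (T4,B6,S5)→read(S5,B6) ✗  (T5,B1,S3)→read(S3,B1) ✓
Counterexamples (restrictor triples failing the scope): 9.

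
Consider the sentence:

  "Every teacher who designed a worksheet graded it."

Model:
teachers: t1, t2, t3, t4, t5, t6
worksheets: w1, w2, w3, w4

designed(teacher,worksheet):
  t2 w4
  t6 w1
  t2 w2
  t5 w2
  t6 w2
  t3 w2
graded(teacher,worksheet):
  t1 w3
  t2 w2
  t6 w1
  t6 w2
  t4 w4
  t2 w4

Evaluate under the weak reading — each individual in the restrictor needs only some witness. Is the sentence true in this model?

False

"it" takes "a worksheet" as antecedent — a donkey pronoun bound across the clause boundary.
Weak reading: every teacher t with some designed-worksheet has at least one designed-worksheet w such that graded(t,w).
Per teacher: t2:✓  t3:✗  t5:✗  t6:✓
t3 has no witness among its designed-worksheets.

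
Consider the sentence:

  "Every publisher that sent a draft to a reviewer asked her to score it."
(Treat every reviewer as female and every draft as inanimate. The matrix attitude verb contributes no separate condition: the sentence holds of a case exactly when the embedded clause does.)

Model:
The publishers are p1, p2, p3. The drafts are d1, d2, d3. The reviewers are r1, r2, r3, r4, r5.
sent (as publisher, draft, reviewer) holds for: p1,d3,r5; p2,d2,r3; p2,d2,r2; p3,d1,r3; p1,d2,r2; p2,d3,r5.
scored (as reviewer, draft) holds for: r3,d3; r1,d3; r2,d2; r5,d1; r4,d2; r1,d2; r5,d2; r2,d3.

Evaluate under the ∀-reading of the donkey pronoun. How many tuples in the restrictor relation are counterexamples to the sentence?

"her" takes "a reviewer" as antecedent and "it" takes "a draft"; both are donkey pronouns co-varying with the restrictor.
Strong reading: for every (p,d,r) with sent(p,d,r), scored(r,d).
Restrictor triples: (p1,d2,r2)→scored(r2,d2) ✓  (p1,d3,r5)→scored(r5,d3) ✗  (p2,d2,r2)→scored(r2,d2) ✓  (p2,d2,r3)→scored(r3,d2) ✗  (p2,d3,r5)→scored(r5,d3) ✗  (p3,d1,r3)→scored(r3,d1) ✗
Counterexamples (restrictor triples failing the scope): 4.

4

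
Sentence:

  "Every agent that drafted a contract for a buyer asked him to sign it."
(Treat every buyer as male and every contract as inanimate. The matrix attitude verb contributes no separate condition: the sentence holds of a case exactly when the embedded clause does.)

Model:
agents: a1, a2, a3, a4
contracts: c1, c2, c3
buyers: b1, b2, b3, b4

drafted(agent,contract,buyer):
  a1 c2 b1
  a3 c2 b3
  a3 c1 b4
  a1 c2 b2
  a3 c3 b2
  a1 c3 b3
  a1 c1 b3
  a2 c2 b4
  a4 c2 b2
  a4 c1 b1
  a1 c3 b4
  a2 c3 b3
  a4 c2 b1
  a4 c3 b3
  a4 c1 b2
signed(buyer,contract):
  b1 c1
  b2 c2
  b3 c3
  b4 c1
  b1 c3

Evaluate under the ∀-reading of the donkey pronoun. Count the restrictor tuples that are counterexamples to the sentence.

8

"him" takes "a buyer" as antecedent and "it" takes "a contract"; both are donkey pronouns co-varying with the restrictor.
Strong reading: for every (a,c,b) with drafted(a,c,b), signed(b,c).
Restrictor triples: (a1,c1,b3)→signed(b3,c1) ✗  (a1,c2,b1)→signed(b1,c2) ✗  (a1,c2,b2)→signed(b2,c2) ✓  (a1,c3,b3)→signed(b3,c3) ✓  (a1,c3,b4)→signed(b4,c3) ✗  (a2,c2,b4)→signed(b4,c2) ✗  (a2,c3,b3)→signed(b3,c3) ✓  (a3,c1,b4)→signed(b4,c1) ✓  (a3,c2,b3)→signed(b3,c2) ✗  (a3,c3,b2)→signed(b2,c3) ✗  (a4,c1,b1)→signed(b1,c1) ✓  (a4,c1,b2)→signed(b2,c1) ✗  (a4,c2,b1)→signed(b1,c2) ✗  (a4,c2,b2)→signed(b2,c2) ✓  (a4,c3,b3)→signed(b3,c3) ✓
Counterexamples (restrictor triples failing the scope): 8.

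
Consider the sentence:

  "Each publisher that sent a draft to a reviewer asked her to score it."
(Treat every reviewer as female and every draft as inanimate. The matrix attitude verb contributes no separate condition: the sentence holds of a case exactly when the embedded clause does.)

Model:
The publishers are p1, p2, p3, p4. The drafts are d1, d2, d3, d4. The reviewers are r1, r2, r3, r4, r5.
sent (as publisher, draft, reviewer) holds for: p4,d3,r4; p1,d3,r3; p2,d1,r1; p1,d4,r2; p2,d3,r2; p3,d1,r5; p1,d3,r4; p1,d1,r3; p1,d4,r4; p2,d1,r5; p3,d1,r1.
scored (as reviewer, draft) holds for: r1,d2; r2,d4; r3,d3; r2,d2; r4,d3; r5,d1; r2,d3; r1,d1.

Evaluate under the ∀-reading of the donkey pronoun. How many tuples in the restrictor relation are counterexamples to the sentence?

2

"her" takes "a reviewer" as antecedent and "it" takes "a draft"; both are donkey pronouns co-varying with the restrictor.
Strong reading: for every (p,d,r) with sent(p,d,r), scored(r,d).
Restrictor triples: (p1,d1,r3)→scored(r3,d1) ✗  (p1,d3,r3)→scored(r3,d3) ✓  (p1,d3,r4)→scored(r4,d3) ✓  (p1,d4,r2)→scored(r2,d4) ✓  (p1,d4,r4)→scored(r4,d4) ✗  (p2,d1,r1)→scored(r1,d1) ✓  (p2,d1,r5)→scored(r5,d1) ✓  (p2,d3,r2)→scored(r2,d3) ✓  (p3,d1,r1)→scored(r1,d1) ✓  (p3,d1,r5)→scored(r5,d1) ✓  (p4,d3,r4)→scored(r4,d3) ✓
Counterexamples (restrictor triples failing the scope): 2.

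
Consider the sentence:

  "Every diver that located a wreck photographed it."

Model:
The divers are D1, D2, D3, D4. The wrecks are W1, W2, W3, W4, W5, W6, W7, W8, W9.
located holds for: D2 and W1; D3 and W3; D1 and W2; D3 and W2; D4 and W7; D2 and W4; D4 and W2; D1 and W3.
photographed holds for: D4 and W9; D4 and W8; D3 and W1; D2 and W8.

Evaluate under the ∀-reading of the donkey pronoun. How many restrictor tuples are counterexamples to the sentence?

"it" takes "a wreck" as antecedent — a donkey pronoun bound across the clause boundary.
Strong reading: for every (d,w) with located(d,w), photographed(d,w).
Restrictor pairs: (D1,W2) ✗  (D1,W3) ✗  (D2,W1) ✗  (D2,W4) ✗  (D3,W2) ✗  (D3,W3) ✗  (D4,W2) ✗  (D4,W7) ✗
Counterexamples (restrictor pairs failing the scope): 8.

8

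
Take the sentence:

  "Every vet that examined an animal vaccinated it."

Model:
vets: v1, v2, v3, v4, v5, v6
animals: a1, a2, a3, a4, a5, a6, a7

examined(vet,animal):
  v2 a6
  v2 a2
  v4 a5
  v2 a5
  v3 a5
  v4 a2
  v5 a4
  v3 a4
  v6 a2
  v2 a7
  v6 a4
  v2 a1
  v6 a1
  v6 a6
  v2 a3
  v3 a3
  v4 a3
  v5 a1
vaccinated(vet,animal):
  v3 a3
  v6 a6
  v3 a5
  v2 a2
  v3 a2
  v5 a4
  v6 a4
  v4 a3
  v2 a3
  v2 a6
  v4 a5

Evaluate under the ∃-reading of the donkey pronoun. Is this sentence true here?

True

"it" takes "an animal" as antecedent — a donkey pronoun bound across the clause boundary.
Weak reading: every vet v with some examined-animal has at least one examined-animal a such that vaccinated(v,a).
Per vet: v2:✓  v3:✓  v4:✓  v5:✓  v6:✓
Every vet in the restrictor has a witness.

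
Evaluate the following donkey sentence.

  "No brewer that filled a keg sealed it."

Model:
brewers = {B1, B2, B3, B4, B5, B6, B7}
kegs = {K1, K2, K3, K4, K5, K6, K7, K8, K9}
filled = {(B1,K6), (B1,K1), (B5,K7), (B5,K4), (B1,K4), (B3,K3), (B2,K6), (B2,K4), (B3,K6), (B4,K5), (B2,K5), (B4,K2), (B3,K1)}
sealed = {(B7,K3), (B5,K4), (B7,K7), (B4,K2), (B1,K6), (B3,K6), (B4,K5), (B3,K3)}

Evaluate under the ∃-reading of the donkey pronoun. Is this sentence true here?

"it" takes "a keg" as antecedent — a donkey pronoun bound across the clause boundary.
Truth condition: for no (b,k) with filled(b,k) does sealed(b,k) hold.
Restrictor pairs — does the scope hold? (B1,K1):fails  (B1,K4):fails  (B1,K6):holds  (B2,K4):fails  (B2,K5):fails  (B2,K6):fails  (B3,K1):fails  (B3,K3):holds  (B3,K6):holds  (B4,K2):holds  (B4,K5):holds  (B5,K4):holds  (B5,K7):fails
Scope holds for 6 pair(s), so the sentence is false.

False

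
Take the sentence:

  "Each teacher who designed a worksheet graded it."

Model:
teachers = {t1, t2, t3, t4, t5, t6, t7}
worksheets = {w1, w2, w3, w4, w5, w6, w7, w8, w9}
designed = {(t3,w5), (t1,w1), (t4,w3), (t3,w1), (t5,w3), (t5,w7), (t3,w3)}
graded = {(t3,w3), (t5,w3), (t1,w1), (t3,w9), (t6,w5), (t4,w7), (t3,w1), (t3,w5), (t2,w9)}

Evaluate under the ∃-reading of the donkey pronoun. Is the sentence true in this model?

False

"it" takes "a worksheet" as antecedent — a donkey pronoun bound across the clause boundary.
Weak reading: every teacher t with some designed-worksheet has at least one designed-worksheet w such that graded(t,w).
Per teacher: t1:✓  t3:✓  t4:✗  t5:✓
t4 has no witness among its designed-worksheets.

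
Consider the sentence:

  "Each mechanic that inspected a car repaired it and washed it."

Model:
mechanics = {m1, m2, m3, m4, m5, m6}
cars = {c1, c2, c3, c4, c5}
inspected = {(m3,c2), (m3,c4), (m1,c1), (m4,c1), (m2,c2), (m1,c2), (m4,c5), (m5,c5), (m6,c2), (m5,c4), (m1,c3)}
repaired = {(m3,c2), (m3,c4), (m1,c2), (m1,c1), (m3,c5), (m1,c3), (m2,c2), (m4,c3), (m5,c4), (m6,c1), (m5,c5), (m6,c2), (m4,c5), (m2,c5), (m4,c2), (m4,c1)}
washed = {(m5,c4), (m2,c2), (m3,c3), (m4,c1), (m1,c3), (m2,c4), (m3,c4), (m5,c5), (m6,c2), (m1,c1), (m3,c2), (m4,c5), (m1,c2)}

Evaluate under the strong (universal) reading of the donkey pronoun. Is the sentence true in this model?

"it" takes "a car" as antecedent — a donkey pronoun bound across the clause boundary.
Strong reading: for every (m,c) with inspected(m,c), repaired(m,c) ∧ washed(m,c).
Restrictor pairs: (m1,c1) ✓  (m1,c2) ✓  (m1,c3) ✓  (m2,c2) ✓  (m3,c2) ✓  (m3,c4) ✓  (m4,c1) ✓  (m4,c5) ✓  (m5,c4) ✓  (m5,c5) ✓  (m6,c2) ✓
Every restrictor pair satisfies the scope.

True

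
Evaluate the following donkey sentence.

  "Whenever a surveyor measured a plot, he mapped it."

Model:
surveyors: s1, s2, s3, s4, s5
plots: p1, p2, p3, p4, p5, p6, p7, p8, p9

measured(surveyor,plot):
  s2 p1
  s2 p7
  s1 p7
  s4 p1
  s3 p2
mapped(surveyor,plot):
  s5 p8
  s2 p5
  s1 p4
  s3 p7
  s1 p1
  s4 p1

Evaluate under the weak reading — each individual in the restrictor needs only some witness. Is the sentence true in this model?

False

"it" takes "a plot" as antecedent — a donkey pronoun bound across the clause boundary.
Weak reading: every surveyor s with some measured-plot has at least one measured-plot p such that mapped(s,p).
Per surveyor: s1:✗  s2:✗  s3:✗  s4:✓
s1 has no witness among its measured-plots.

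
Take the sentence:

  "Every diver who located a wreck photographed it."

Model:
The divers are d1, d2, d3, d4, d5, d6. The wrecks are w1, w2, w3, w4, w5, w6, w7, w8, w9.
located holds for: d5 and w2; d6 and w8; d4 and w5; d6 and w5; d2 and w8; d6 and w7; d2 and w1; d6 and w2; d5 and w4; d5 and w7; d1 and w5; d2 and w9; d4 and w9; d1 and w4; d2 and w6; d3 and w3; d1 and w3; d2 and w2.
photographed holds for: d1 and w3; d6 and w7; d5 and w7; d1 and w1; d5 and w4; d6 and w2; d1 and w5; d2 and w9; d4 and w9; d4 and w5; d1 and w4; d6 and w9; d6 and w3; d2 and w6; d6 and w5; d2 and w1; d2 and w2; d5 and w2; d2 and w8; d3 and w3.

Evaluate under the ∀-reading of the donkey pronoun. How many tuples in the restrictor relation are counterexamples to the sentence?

"it" takes "a wreck" as antecedent — a donkey pronoun bound across the clause boundary.
Strong reading: for every (d,w) with located(d,w), photographed(d,w).
Restrictor pairs: (d1,w3) ✓  (d1,w4) ✓  (d1,w5) ✓  (d2,w1) ✓  (d2,w2) ✓  (d2,w6) ✓  (d2,w8) ✓  (d2,w9) ✓  (d3,w3) ✓  (d4,w5) ✓  (d4,w9) ✓  (d5,w2) ✓  (d5,w4) ✓  (d5,w7) ✓  (d6,w2) ✓  (d6,w5) ✓  (d6,w7) ✓  (d6,w8) ✗
Counterexamples (restrictor pairs failing the scope): 1.

1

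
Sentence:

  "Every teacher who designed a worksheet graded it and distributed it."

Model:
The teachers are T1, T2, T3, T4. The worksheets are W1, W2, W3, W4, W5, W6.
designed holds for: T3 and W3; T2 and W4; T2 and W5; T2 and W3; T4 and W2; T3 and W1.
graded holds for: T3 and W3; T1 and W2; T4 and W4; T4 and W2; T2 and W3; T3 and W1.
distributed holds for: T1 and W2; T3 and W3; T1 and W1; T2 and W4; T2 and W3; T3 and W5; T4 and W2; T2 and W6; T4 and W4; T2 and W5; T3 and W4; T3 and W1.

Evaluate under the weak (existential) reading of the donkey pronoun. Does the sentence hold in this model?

"it" takes "a worksheet" as antecedent — a donkey pronoun bound across the clause boundary.
Weak reading: every teacher t with some designed-worksheet has at least one designed-worksheet w such that graded(t,w) ∧ distributed(t,w).
Per teacher: T2:✓  T3:✓  T4:✓
Every teacher in the restrictor has a witness.

True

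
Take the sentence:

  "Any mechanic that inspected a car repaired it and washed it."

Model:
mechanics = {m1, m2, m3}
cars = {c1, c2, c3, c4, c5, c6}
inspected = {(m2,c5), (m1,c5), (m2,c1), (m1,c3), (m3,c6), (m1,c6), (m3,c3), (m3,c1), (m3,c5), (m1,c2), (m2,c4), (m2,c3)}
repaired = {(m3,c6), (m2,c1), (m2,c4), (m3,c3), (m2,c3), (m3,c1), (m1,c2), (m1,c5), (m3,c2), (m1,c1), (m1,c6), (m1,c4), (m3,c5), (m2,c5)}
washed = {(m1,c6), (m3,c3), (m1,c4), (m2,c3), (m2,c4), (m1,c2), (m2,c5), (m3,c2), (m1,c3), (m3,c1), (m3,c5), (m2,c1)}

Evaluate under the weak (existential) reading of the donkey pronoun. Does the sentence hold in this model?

True

"it" takes "a car" as antecedent — a donkey pronoun bound across the clause boundary.
Weak reading: every mechanic m with some inspected-car has at least one inspected-car c such that repaired(m,c) ∧ washed(m,c).
Per mechanic: m1:✓  m2:✓  m3:✓
Every mechanic in the restrictor has a witness.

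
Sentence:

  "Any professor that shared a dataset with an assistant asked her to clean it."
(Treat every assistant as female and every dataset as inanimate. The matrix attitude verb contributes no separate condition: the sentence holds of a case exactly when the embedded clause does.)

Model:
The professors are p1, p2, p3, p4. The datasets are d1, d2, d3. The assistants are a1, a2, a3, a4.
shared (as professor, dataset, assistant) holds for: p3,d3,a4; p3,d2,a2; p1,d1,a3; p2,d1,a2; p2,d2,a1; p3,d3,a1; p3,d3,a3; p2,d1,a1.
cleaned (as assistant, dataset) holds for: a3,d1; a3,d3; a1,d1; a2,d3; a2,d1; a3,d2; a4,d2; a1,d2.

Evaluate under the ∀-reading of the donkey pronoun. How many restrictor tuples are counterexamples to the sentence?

"her" takes "an assistant" as antecedent and "it" takes "a dataset"; both are donkey pronouns co-varying with the restrictor.
Strong reading: for every (p,d,a) with shared(p,d,a), cleaned(a,d).
Restrictor triples: (p1,d1,a3)→cleaned(a3,d1) ✓  (p2,d1,a1)→cleaned(a1,d1) ✓  (p2,d1,a2)→cleaned(a2,d1) ✓  (p2,d2,a1)→cleaned(a1,d2) ✓  (p3,d2,a2)→cleaned(a2,d2) ✗  (p3,d3,a1)→cleaned(a1,d3) ✗  (p3,d3,a3)→cleaned(a3,d3) ✓  (p3,d3,a4)→cleaned(a4,d3) ✗
Counterexamples (restrictor triples failing the scope): 3.

3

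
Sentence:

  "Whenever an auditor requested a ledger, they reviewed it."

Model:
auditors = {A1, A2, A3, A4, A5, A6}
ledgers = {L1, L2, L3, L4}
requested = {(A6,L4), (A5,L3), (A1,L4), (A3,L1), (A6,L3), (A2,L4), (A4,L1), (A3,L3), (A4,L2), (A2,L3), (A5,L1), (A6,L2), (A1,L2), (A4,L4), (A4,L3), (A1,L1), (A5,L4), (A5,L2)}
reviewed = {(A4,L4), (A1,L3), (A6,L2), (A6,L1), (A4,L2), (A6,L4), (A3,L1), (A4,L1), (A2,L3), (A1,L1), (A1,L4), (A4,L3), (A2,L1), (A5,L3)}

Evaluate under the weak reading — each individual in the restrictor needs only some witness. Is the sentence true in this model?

True

"it" takes "a ledger" as antecedent — a donkey pronoun bound across the clause boundary.
Weak reading: every auditor a with some requested-ledger has at least one requested-ledger l such that reviewed(a,l).
Per auditor: A1:✓  A2:✓  A3:✓  A4:✓  A5:✓  A6:✓
Every auditor in the restrictor has a witness.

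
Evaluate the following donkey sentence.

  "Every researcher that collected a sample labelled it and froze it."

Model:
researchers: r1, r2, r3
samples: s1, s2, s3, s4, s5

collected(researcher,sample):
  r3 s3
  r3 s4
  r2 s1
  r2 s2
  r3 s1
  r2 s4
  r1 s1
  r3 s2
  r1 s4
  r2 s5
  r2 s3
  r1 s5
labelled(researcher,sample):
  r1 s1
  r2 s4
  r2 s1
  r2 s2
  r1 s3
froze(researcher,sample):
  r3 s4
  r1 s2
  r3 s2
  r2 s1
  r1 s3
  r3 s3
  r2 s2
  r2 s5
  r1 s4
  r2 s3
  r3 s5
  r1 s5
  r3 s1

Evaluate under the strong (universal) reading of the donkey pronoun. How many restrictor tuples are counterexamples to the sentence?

10

"it" takes "a sample" as antecedent — a donkey pronoun bound across the clause boundary.
Strong reading: for every (r,s) with collected(r,s), labelled(r,s) ∧ froze(r,s).
Restrictor pairs: (r1,s1) ✗  (r1,s4) ✗  (r1,s5) ✗  (r2,s1) ✓  (r2,s2) ✓  (r2,s3) ✗  (r2,s4) ✗  (r2,s5) ✗  (r3,s1) ✗  (r3,s2) ✗  (r3,s3) ✗  (r3,s4) ✗
Counterexamples (restrictor pairs failing the scope): 10.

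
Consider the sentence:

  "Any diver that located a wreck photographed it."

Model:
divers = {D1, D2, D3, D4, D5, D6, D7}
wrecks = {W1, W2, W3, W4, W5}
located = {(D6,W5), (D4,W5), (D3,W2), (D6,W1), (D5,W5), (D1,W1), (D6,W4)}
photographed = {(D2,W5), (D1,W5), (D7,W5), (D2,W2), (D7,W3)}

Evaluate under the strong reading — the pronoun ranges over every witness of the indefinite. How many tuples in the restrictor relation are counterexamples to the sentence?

"it" takes "a wreck" as antecedent — a donkey pronoun bound across the clause boundary.
Strong reading: for every (d,w) with located(d,w), photographed(d,w).
Restrictor pairs: (D1,W1) ✗  (D3,W2) ✗  (D4,W5) ✗  (D5,W5) ✗  (D6,W1) ✗  (D6,W4) ✗  (D6,W5) ✗
Counterexamples (restrictor pairs failing the scope): 7.

7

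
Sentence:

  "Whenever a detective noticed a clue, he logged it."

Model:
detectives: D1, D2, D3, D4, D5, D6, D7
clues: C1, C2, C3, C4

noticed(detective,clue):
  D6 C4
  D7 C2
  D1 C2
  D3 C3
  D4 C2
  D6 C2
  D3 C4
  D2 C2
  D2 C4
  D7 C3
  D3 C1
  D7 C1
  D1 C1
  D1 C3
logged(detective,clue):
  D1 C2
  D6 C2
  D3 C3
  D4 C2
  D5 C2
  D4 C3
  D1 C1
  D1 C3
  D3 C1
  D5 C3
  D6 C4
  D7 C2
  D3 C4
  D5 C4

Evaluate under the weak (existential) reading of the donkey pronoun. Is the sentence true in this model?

"it" takes "a clue" as antecedent — a donkey pronoun bound across the clause boundary.
Weak reading: every detective d with some noticed-clue has at least one noticed-clue c such that logged(d,c).
Per detective: D1:✓  D2:✗  D3:✓  D4:✓  D6:✓  D7:✓
D2 has no witness among its noticed-clues.

False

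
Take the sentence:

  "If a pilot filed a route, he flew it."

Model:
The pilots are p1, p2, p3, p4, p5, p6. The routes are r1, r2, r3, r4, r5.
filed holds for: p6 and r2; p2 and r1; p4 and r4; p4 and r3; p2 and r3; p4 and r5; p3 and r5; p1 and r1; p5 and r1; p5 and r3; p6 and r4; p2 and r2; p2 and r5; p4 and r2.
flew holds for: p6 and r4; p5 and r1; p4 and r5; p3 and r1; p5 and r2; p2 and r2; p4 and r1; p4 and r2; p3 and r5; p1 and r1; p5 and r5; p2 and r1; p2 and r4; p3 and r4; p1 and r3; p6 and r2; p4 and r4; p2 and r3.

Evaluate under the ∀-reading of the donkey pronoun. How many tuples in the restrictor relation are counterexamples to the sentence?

3

"it" takes "a route" as antecedent — a donkey pronoun bound across the clause boundary.
Strong reading: for every (p,r) with filed(p,r), flew(p,r).
Restrictor pairs: (p1,r1) ✓  (p2,r1) ✓  (p2,r2) ✓  (p2,r3) ✓  (p2,r5) ✗  (p3,r5) ✓  (p4,r2) ✓  (p4,r3) ✗  (p4,r4) ✓  (p4,r5) ✓  (p5,r1) ✓  (p5,r3) ✗  (p6,r2) ✓  (p6,r4) ✓
Counterexamples (restrictor pairs failing the scope): 3.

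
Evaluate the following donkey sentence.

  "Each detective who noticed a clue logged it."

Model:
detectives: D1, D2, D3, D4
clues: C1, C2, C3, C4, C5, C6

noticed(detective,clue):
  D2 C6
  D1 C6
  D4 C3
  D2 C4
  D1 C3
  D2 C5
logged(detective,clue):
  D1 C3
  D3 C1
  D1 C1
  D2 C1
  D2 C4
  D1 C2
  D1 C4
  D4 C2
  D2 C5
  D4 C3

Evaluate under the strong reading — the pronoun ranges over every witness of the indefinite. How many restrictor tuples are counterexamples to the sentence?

"it" takes "a clue" as antecedent — a donkey pronoun bound across the clause boundary.
Strong reading: for every (d,c) with noticed(d,c), logged(d,c).
Restrictor pairs: (D1,C3) ✓  (D1,C6) ✗  (D2,C4) ✓  (D2,C5) ✓  (D2,C6) ✗  (D4,C3) ✓
Counterexamples (restrictor pairs failing the scope): 2.

2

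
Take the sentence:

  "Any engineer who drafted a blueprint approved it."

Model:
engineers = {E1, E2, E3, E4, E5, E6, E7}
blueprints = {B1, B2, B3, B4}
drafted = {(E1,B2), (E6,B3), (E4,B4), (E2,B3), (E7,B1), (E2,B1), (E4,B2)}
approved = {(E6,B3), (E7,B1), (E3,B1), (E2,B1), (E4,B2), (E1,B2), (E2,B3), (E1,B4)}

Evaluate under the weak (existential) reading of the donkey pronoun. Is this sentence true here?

True

"it" takes "a blueprint" as antecedent — a donkey pronoun bound across the clause boundary.
Weak reading: every engineer e with some drafted-blueprint has at least one drafted-blueprint b such that approved(e,b).
Per engineer: E1:✓  E2:✓  E4:✓  E6:✓  E7:✓
Every engineer in the restrictor has a witness.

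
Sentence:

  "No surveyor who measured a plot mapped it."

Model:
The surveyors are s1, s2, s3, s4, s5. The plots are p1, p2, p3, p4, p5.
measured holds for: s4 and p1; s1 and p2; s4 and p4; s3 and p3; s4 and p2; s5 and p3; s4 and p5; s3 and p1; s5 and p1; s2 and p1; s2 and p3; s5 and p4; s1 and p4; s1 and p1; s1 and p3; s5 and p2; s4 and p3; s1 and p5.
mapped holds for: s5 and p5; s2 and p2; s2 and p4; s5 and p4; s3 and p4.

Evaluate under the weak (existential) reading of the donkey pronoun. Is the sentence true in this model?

"it" takes "a plot" as antecedent — a donkey pronoun bound across the clause boundary.
Truth condition: for no (s,p) with measured(s,p) does mapped(s,p) hold.
Restrictor pairs — does the scope hold? (s1,p1):fails  (s1,p2):fails  (s1,p3):fails  (s1,p4):fails  (s1,p5):fails  (s2,p1):fails  (s2,p3):fails  (s3,p1):fails  (s3,p3):fails  (s4,p1):fails  (s4,p2):fails  (s4,p3):fails  (s4,p4):fails  (s4,p5):fails  (s5,p1):fails  (s5,p2):fails  (s5,p3):fails  (s5,p4):holds
Scope holds for 1 pair(s), so the sentence is false.

False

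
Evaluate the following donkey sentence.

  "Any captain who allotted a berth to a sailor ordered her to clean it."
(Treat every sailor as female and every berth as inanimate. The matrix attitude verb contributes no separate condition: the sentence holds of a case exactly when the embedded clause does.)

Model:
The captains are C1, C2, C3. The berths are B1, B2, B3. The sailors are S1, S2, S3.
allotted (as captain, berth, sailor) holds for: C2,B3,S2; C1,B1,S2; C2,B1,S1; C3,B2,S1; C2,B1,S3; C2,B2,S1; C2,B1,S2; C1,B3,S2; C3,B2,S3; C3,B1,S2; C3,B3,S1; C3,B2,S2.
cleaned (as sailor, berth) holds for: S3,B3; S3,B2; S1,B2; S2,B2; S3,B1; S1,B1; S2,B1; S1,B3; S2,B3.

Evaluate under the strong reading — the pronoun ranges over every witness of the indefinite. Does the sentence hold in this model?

True

"her" takes "a sailor" as antecedent and "it" takes "a berth"; both are donkey pronouns co-varying with the restrictor.
Strong reading: for every (c,b,s) with allotted(c,b,s), cleaned(s,b).
Restrictor triples: (C1,B1,S2)→cleaned(S2,B1) ✓  (C1,B3,S2)→cleaned(S2,B3) ✓  (C2,B1,S1)→cleaned(S1,B1) ✓  (C2,B1,S2)→cleaned(S2,B1) ✓  (C2,B1,S3)→cleaned(S3,B1) ✓  (C2,B2,S1)→cleaned(S1,B2) ✓  (C2,B3,S2)→cleaned(S2,B3) ✓  (C3,B1,S2)→cleaned(S2,B1) ✓  (C3,B2,S1)→cleaned(S1,B2) ✓  (C3,B2,S2)→cleaned(S2,B2) ✓  (C3,B2,S3)→cleaned(S3,B2) ✓  (C3,B3,S1)→cleaned(S1,B3) ✓
Every restrictor triple satisfies the scope.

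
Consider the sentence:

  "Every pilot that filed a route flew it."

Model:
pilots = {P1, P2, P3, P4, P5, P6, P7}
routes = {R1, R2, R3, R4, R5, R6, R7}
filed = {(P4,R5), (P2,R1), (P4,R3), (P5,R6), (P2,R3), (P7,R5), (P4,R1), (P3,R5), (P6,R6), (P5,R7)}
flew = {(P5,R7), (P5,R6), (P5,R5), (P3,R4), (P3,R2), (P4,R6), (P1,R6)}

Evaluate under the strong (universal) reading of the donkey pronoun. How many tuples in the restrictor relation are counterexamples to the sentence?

"it" takes "a route" as antecedent — a donkey pronoun bound across the clause boundary.
Strong reading: for every (p,r) with filed(p,r), flew(p,r).
Restrictor pairs: (P2,R1) ✗  (P2,R3) ✗  (P3,R5) ✗  (P4,R1) ✗  (P4,R3) ✗  (P4,R5) ✗  (P5,R6) ✓  (P5,R7) ✓  (P6,R6) ✗  (P7,R5) ✗
Counterexamples (restrictor pairs failing the scope): 8.

8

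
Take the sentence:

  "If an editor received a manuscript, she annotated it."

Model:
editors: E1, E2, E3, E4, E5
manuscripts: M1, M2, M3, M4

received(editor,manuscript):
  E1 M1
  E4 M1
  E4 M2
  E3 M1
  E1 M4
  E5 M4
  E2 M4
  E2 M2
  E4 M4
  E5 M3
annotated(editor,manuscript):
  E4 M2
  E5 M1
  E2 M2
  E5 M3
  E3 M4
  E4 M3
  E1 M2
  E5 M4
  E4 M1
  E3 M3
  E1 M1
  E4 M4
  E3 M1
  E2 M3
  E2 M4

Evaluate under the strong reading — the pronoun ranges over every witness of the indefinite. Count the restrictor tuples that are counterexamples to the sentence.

"it" takes "a manuscript" as antecedent — a donkey pronoun bound across the clause boundary.
Strong reading: for every (e,m) with received(e,m), annotated(e,m).
Restrictor pairs: (E1,M1) ✓  (E1,M4) ✗  (E2,M2) ✓  (E2,M4) ✓  (E3,M1) ✓  (E4,M1) ✓  (E4,M2) ✓  (E4,M4) ✓  (E5,M3) ✓  (E5,M4) ✓
Counterexamples (restrictor pairs failing the scope): 1.

1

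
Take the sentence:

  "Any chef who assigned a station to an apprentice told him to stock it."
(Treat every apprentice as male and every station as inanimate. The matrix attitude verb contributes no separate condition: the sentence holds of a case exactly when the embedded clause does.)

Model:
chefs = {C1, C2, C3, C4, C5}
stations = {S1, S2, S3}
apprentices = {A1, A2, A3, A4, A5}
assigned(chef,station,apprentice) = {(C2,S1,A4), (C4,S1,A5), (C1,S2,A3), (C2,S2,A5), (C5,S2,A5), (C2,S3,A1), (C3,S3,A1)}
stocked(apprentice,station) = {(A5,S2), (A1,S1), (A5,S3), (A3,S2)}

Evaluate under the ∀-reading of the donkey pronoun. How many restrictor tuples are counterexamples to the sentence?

"him" takes "an apprentice" as antecedent and "it" takes "a station"; both are donkey pronouns co-varying with the restrictor.
Strong reading: for every (c,s,a) with assigned(c,s,a), stocked(a,s).
Restrictor triples: (C1,S2,A3)→stocked(A3,S2) ✓  (C2,S1,A4)→stocked(A4,S1) ✗  (C2,S2,A5)→stocked(A5,S2) ✓  (C2,S3,A1)→stocked(A1,S3) ✗  (C3,S3,A1)→stocked(A1,S3) ✗  (C4,S1,A5)→stocked(A5,S1) ✗  (C5,S2,A5)→stocked(A5,S2) ✓
Counterexamples (restrictor triples failing the scope): 4.

4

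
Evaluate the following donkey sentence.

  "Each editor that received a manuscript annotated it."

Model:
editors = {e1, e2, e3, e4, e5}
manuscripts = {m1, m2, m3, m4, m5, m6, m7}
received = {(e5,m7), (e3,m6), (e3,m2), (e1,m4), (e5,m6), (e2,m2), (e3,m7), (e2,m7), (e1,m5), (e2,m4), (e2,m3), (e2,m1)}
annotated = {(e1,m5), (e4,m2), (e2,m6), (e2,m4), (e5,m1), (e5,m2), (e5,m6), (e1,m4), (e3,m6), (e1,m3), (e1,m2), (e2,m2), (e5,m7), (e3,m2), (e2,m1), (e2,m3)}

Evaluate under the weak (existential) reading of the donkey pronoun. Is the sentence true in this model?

True

"it" takes "a manuscript" as antecedent — a donkey pronoun bound across the clause boundary.
Weak reading: every editor e with some received-manuscript has at least one received-manuscript m such that annotated(e,m).
Per editor: e1:✓  e2:✓  e3:✓  e5:✓
Every editor in the restrictor has a witness.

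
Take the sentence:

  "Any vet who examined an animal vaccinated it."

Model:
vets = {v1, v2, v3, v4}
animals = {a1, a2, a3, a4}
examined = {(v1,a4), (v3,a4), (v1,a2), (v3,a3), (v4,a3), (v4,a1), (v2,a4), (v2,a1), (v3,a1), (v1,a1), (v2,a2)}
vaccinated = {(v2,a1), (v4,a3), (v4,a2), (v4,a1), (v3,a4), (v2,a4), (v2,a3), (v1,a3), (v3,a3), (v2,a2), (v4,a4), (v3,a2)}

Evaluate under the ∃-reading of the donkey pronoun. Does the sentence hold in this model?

"it" takes "an animal" as antecedent — a donkey pronoun bound across the clause boundary.
Weak reading: every vet v with some examined-animal has at least one examined-animal a such that vaccinated(v,a).
Per vet: v1:✗  v2:✓  v3:✓  v4:✓
v1 has no witness among its examined-animals.

False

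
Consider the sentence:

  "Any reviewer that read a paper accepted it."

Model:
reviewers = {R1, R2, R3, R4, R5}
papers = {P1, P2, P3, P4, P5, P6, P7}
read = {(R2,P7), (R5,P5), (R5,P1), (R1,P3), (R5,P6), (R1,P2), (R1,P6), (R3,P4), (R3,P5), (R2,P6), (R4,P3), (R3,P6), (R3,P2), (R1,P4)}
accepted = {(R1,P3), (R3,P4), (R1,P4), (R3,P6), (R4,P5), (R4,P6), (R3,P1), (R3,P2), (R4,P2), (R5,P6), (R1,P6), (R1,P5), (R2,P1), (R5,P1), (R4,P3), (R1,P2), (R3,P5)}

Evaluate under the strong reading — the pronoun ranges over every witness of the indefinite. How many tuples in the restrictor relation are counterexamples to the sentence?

"it" takes "a paper" as antecedent — a donkey pronoun bound across the clause boundary.
Strong reading: for every (r,p) with read(r,p), accepted(r,p).
Restrictor pairs: (R1,P2) ✓  (R1,P3) ✓  (R1,P4) ✓  (R1,P6) ✓  (R2,P6) ✗  (R2,P7) ✗  (R3,P2) ✓  (R3,P4) ✓  (R3,P5) ✓  (R3,P6) ✓  (R4,P3) ✓  (R5,P1) ✓  (R5,P5) ✗  (R5,P6) ✓
Counterexamples (restrictor pairs failing the scope): 3.

3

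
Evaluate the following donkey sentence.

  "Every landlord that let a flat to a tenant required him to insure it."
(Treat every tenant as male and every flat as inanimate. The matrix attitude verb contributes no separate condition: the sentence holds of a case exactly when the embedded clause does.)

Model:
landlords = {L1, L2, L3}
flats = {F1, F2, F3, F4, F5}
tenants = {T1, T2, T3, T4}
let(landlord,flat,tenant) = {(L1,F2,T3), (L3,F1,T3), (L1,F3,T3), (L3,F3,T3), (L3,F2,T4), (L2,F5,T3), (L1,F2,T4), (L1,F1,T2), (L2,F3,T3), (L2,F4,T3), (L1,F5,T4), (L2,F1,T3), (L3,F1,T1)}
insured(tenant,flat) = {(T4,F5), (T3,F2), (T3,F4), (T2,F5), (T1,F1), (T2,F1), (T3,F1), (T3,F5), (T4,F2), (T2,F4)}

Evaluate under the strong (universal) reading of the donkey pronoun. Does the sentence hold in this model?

"him" takes "a tenant" as antecedent and "it" takes "a flat"; both are donkey pronouns co-varying with the restrictor.
Strong reading: for every (l,f,t) with let(l,f,t), insured(t,f).
Restrictor triples: (L1,F1,T2)→insured(T2,F1) ✓  (L1,F2,T3)→insured(T3,F2) ✓  (L1,F2,T4)→insured(T4,F2) ✓  (L1,F3,T3)→insured(T3,F3) ✗  (L1,F5,T4)→insured(T4,F5) ✓  (L2,F1,T3)→insured(T3,F1) ✓  (L2,F3,T3)→insured(T3,F3) ✗  (L2,F4,T3)→insured(T3,F4) ✓  (L2,F5,T3)→insured(T3,F5) ✓  (L3,F1,T1)→insured(T1,F1) ✓  (L3,F1,T3)→insured(T3,F1) ✓  (L3,F2,T4)→insured(T4,F2) ✓  (L3,F3,T3)→insured(T3,F3) ✗
Counterexample: (L1,F3,T3) — insured(T3,F3) does not hold.

False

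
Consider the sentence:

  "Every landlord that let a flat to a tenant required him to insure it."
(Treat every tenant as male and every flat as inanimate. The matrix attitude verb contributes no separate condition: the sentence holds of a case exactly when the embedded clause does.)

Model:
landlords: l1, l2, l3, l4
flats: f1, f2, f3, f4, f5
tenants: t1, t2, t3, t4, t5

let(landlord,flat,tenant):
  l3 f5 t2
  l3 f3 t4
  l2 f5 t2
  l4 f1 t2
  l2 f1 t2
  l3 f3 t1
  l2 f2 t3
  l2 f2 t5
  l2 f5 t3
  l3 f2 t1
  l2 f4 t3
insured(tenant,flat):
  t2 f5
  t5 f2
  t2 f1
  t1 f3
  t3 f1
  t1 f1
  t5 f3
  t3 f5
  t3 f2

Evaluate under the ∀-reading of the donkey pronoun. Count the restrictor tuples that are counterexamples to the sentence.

"him" takes "a tenant" as antecedent and "it" takes "a flat"; both are donkey pronouns co-varying with the restrictor.
Strong reading: for every (l,f,t) with let(l,f,t), insured(t,f).
Restrictor triples: (l2,f1,t2)→insured(t2,f1) ✓  (l2,f2,t3)→insured(t3,f2) ✓  (l2,f2,t5)→insured(t5,f2) ✓  (l2,f4,t3)→insured(t3,f4) ✗  (l2,f5,t2)→insured(t2,f5) ✓  (l2,f5,t3)→insured(t3,f5) ✓  (l3,f2,t1)→insured(t1,f2) ✗  (l3,f3,t1)→insured(t1,f3) ✓  (l3,f3,t4)→insured(t4,f3) ✗  (l3,f5,t2)→insured(t2,f5) ✓  (l4,f1,t2)→insured(t2,f1) ✓
Counterexamples (restrictor triples failing the scope): 3.

3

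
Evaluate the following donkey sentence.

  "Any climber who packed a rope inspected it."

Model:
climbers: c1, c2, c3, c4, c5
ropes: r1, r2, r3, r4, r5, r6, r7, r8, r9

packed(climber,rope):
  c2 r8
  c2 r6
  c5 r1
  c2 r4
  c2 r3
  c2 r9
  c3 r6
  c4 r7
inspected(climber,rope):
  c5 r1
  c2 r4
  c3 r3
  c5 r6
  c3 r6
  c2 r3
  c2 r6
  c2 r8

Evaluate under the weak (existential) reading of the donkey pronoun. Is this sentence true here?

False

"it" takes "a rope" as antecedent — a donkey pronoun bound across the clause boundary.
Weak reading: every climber c with some packed-rope has at least one packed-rope r such that inspected(c,r).
Per climber: c2:✓  c3:✓  c4:✗  c5:✓
c4 has no witness among its packed-ropes.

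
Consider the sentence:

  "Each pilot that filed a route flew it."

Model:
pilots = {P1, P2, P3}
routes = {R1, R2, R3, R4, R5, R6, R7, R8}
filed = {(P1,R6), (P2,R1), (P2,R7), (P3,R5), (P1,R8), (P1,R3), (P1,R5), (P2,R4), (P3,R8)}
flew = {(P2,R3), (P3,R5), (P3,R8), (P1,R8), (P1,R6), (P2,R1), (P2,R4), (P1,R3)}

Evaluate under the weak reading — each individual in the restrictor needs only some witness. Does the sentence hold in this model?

"it" takes "a route" as antecedent — a donkey pronoun bound across the clause boundary.
Weak reading: every pilot p with some filed-route has at least one filed-route r such that flew(p,r).
Per pilot: P1:✓  P2:✓  P3:✓
Every pilot in the restrictor has a witness.

True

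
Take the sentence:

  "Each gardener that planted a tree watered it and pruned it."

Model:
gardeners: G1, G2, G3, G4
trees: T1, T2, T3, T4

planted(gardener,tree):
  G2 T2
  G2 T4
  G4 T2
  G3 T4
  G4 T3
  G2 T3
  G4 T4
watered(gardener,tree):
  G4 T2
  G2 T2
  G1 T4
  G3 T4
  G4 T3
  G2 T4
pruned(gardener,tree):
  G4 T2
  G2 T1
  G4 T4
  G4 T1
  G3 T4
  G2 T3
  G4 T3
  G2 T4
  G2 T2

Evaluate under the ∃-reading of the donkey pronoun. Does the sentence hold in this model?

True

"it" takes "a tree" as antecedent — a donkey pronoun bound across the clause boundary.
Weak reading: every gardener g with some planted-tree has at least one planted-tree t such that watered(g,t) ∧ pruned(g,t).
Per gardener: G2:✓  G3:✓  G4:✓
Every gardener in the restrictor has a witness.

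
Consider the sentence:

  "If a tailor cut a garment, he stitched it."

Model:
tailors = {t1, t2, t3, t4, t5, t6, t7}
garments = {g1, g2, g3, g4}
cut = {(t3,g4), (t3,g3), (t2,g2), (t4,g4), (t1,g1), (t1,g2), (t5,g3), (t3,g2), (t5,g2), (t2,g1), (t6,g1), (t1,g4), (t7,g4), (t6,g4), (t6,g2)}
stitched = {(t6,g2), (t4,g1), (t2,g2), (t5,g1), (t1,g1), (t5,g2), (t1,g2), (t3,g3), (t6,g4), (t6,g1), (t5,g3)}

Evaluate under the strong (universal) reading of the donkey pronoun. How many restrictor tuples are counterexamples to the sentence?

6

"it" takes "a garment" as antecedent — a donkey pronoun bound across the clause boundary.
Strong reading: for every (t,g) with cut(t,g), stitched(t,g).
Restrictor pairs: (t1,g1) ✓  (t1,g2) ✓  (t1,g4) ✗  (t2,g1) ✗  (t2,g2) ✓  (t3,g2) ✗  (t3,g3) ✓  (t3,g4) ✗  (t4,g4) ✗  (t5,g2) ✓  (t5,g3) ✓  (t6,g1) ✓  (t6,g2) ✓  (t6,g4) ✓  (t7,g4) ✗
Counterexamples (restrictor pairs failing the scope): 6.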